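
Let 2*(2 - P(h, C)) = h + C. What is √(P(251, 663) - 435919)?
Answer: 3*I*√48486 ≈ 660.59*I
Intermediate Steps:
P(h, C) = 2 - C/2 - h/2 (P(h, C) = 2 - (h + C)/2 = 2 - (C + h)/2 = 2 + (-C/2 - h/2) = 2 - C/2 - h/2)
√(P(251, 663) - 435919) = √((2 - ½*663 - ½*251) - 435919) = √((2 - 663/2 - 251/2) - 435919) = √(-455 - 435919) = √(-436374) = 3*I*√48486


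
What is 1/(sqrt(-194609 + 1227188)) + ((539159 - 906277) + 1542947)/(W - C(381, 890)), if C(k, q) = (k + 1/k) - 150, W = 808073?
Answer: 447990849/307787801 + sqrt(114731)/344193 ≈ 1.4565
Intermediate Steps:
C(k, q) = -150 + k + 1/k
1/(sqrt(-194609 + 1227188)) + ((539159 - 906277) + 1542947)/(W - C(381, 890)) = 1/(sqrt(-194609 + 1227188)) + ((539159 - 906277) + 1542947)/(808073 - (-150 + 381 + 1/381)) = 1/(sqrt(1032579)) + (-367118 + 1542947)/(808073 - (-150 + 381 + 1/381)) = 1/(3*sqrt(114731)) + 1175829/(808073 - 1*88012/381) = sqrt(114731)/344193 + 1175829/(808073 - 88012/381) = sqrt(114731)/344193 + 1175829/(307787801/381) = sqrt(114731)/344193 + 1175829*(381/307787801) = sqrt(114731)/344193 + 447990849/307787801 = 447990849/307787801 + sqrt(114731)/344193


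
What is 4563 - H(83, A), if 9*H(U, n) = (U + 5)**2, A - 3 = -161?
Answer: 33323/9 ≈ 3702.6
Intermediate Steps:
A = -158 (A = 3 - 161 = -158)
H(U, n) = (5 + U)**2/9 (H(U, n) = (U + 5)**2/9 = (5 + U)**2/9)
4563 - H(83, A) = 4563 - (5 + 83)**2/9 = 4563 - 88**2/9 = 4563 - 7744/9 = 33323/9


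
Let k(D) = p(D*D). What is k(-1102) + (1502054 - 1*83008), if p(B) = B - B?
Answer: 1419046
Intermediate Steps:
p(B) = 0
k(D) = 0
k(-1102) + (1502054 - 1*83008) = 0 + (1502054 - 1*83008) = 0 + (1502054 - 83008) = 0 + 1419046 = 1419046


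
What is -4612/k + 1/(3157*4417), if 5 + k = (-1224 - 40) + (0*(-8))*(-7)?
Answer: 64311892297/17695531161 ≈ 3.6344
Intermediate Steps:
k = -1269 (k = -5 + ((-1224 - 40) + (0*(-8))*(-7)) = -5 + (-1264 + 0*(-7)) = -5 + (-1264 + 0) = -5 - 1264 = -1269)
-4612/k + 1/(3157*4417) = -4612/(-1269) + 1/(3157*4417) = -4612*(-1/1269) + (1/3157)*(1/4417) = 4612/1269 + 1/13944469 = 64311892297/17695531161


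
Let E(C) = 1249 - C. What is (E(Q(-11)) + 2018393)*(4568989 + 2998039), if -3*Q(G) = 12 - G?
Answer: 45848236733572/3 ≈ 1.5283e+13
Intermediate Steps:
Q(G) = -4 + G/3 (Q(G) = -(12 - G)/3 = -4 + G/3)
(E(Q(-11)) + 2018393)*(4568989 + 2998039) = ((1249 - (-4 + (⅓)*(-11))) + 2018393)*(4568989 + 2998039) = ((1249 - (-4 - 11/3)) + 2018393)*7567028 = ((1249 - 1*(-23/3)) + 2018393)*7567028 = ((1249 + 23/3) + 2018393)*7567028 = (3770/3 + 2018393)*7567028 = (6058949/3)*7567028 = 45848236733572/3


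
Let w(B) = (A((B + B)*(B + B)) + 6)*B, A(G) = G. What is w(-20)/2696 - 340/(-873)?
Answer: -3390515/294201 ≈ -11.524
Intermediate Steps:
w(B) = B*(6 + 4*B²) (w(B) = ((B + B)*(B + B) + 6)*B = ((2*B)*(2*B) + 6)*B = (4*B² + 6)*B = (6 + 4*B²)*B = B*(6 + 4*B²))
w(-20)/2696 - 340/(-873) = (4*(-20)³ + 6*(-20))/2696 - 340/(-873) = (4*(-8000) - 120)*(1/2696) - 340*(-1/873) = (-32000 - 120)*(1/2696) + 340/873 = -32120*1/2696 + 340/873 = -4015/337 + 340/873 = -3390515/294201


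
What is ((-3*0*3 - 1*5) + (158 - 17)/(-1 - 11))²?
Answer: 4489/16 ≈ 280.56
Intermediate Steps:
((-3*0*3 - 1*5) + (158 - 17)/(-1 - 11))² = ((0*3 - 5) + 141/(-12))² = ((0 - 5) + 141*(-1/12))² = (-5 - 47/4)² = (-67/4)² = 4489/16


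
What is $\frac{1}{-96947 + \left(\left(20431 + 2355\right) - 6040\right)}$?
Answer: $- \frac{1}{80201} \approx -1.2469 \cdot 10^{-5}$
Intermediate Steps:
$\frac{1}{-96947 + \left(\left(20431 + 2355\right) - 6040\right)} = \frac{1}{-96947 + \left(22786 - 6040\right)} = \frac{1}{-96947 + 16746} = \frac{1}{-80201} = - \frac{1}{80201}$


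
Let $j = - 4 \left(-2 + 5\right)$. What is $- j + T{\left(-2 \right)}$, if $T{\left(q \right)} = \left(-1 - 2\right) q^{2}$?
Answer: $0$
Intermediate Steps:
$T{\left(q \right)} = - 3 q^{2}$
$j = -12$ ($j = \left(-4\right) 3 = -12$)
$- j + T{\left(-2 \right)} = \left(-1\right) \left(-12\right) - 3 \left(-2\right)^{2} = 12 - 12 = 0$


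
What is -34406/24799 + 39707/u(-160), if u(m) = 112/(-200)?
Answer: -24617829009/347186 ≈ -70907.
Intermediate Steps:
u(m) = -14/25 (u(m) = 112*(-1/200) = -14/25)
-34406/24799 + 39707/u(-160) = -34406/24799 + 39707/(-14/25) = -34406*1/24799 + 39707*(-25/14) = -34406/24799 - 992675/14 = -24617829009/347186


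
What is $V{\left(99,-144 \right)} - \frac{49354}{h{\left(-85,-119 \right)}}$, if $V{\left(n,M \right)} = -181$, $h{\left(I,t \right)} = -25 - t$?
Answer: $- \frac{33184}{47} \approx -706.04$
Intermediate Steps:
$V{\left(99,-144 \right)} - \frac{49354}{h{\left(-85,-119 \right)}} = -181 - \frac{49354}{-25 - -119} = -181 - \frac{49354}{-25 + 119} = -181 - \frac{49354}{94} = -181 - \frac{24677}{47} = - \frac{33184}{47}$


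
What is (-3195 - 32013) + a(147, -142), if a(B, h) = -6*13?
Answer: -35286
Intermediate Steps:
a(B, h) = -78
(-3195 - 32013) + a(147, -142) = (-3195 - 32013) - 78 = -35208 - 78 = -35286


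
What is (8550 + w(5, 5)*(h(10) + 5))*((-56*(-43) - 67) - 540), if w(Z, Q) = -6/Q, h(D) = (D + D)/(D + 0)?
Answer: 76917108/5 ≈ 1.5383e+7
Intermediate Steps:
h(D) = 2 (h(D) = (2*D)/D = 2)
(8550 + w(5, 5)*(h(10) + 5))*((-56*(-43) - 67) - 540) = (8550 + (-6/5)*(2 + 5))*((-56*(-43) - 67) - 540) = (8550 - 6*1/5*7)*((2408 - 67) - 540) = (8550 - 6/5*7)*(2341 - 540) = (8550 - 42/5)*1801 = (42708/5)*1801 = 76917108/5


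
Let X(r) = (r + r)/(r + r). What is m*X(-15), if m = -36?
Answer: -36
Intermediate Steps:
X(r) = 1 (X(r) = (2*r)/((2*r)) = (2*r)*(1/(2*r)) = 1)
m*X(-15) = -36*1 = -36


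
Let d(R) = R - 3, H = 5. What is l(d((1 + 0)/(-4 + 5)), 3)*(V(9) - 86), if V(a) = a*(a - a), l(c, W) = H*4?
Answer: -1720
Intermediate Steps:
d(R) = -3 + R
l(c, W) = 20 (l(c, W) = 5*4 = 20)
V(a) = 0 (V(a) = a*0 = 0)
l(d((1 + 0)/(-4 + 5)), 3)*(V(9) - 86) = 20*(0 - 86) = 20*(-86) = -1720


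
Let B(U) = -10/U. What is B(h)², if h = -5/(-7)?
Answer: 196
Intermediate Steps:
h = 5/7 (h = -5*(-⅐) = 5/7 ≈ 0.71429)
B(h)² = (-10/5/7)² = (-10*7/5)² = (-14)² = 196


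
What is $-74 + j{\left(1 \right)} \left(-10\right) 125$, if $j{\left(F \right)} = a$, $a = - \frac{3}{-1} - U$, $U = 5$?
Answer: $2426$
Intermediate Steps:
$a = -2$ ($a = - \frac{3}{-1} - 5 = \left(-3\right) \left(-1\right) - 5 = 3 - 5 = -2$)
$j{\left(F \right)} = -2$
$-74 + j{\left(1 \right)} \left(-10\right) 125 = -74 + \left(-2\right) \left(-10\right) 125 = -74 + 20 \cdot 125 = -74 + 2500 = 2426$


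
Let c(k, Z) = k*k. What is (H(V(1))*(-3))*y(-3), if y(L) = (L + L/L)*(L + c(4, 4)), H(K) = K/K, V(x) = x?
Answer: 78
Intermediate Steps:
c(k, Z) = k²
H(K) = 1
y(L) = (1 + L)*(16 + L) (y(L) = (L + L/L)*(L + 4²) = (L + 1)*(L + 16) = (1 + L)*(16 + L))
(H(V(1))*(-3))*y(-3) = (1*(-3))*(16 + (-3)² + 17*(-3)) = -3*(16 + 9 - 51) = -3*(-26) = 78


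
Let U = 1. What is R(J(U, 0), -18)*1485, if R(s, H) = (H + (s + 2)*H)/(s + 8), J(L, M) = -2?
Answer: -4455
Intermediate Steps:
R(s, H) = (H + H*(2 + s))/(8 + s) (R(s, H) = (H + (2 + s)*H)/(8 + s) = (H + H*(2 + s))/(8 + s))
R(J(U, 0), -18)*1485 = -18*(3 - 2)/(8 - 2)*1485 = -18*1/6*1485 = -18*⅙*1*1485 = -3*1485 = -4455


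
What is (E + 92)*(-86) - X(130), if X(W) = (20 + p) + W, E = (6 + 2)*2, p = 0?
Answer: -9438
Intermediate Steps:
E = 16 (E = 8*2 = 16)
X(W) = 20 + W (X(W) = (20 + 0) + W = 20 + W)
(E + 92)*(-86) - X(130) = (16 + 92)*(-86) - (20 + 130) = 108*(-86) - 1*150 = -9288 - 150 = -9438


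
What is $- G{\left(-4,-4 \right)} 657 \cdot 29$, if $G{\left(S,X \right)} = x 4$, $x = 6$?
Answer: $-457272$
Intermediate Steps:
$G{\left(S,X \right)} = 24$ ($G{\left(S,X \right)} = 6 \cdot 4 = 24$)
$- G{\left(-4,-4 \right)} 657 \cdot 29 = - 24 \cdot 657 \cdot 29 = - 24 \cdot 19053 = \left(-1\right) 457272 = -457272$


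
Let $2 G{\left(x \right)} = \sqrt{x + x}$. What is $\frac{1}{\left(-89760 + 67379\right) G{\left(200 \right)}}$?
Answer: $- \frac{1}{223810} \approx -4.4681 \cdot 10^{-6}$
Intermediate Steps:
$G{\left(x \right)} = \frac{\sqrt{2} \sqrt{x}}{2}$ ($G{\left(x \right)} = \frac{\sqrt{x + x}}{2} = \frac{\sqrt{2 x}}{2} = \frac{\sqrt{2} \sqrt{x}}{2}$)
$\frac{1}{\left(-89760 + 67379\right) G{\left(200 \right)}} = \frac{1}{\left(-89760 + 67379\right) \frac{\sqrt{2} \sqrt{200}}{2}} = \frac{1}{\left(-22381\right) \frac{\sqrt{2} \cdot 10 \sqrt{2}}{2}} = - \frac{1}{22381 \cdot 10} = \left(- \frac{1}{22381}\right) \frac{1}{10} = - \frac{1}{223810}$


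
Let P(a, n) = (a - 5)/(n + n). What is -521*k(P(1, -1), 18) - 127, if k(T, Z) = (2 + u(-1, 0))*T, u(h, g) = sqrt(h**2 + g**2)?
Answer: -3253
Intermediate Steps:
u(h, g) = sqrt(g**2 + h**2)
P(a, n) = (-5 + a)/(2*n) (P(a, n) = (-5 + a)/((2*n)) = (-5 + a)*(1/(2*n)) = (-5 + a)/(2*n))
k(T, Z) = 3*T (k(T, Z) = (2 + sqrt(0**2 + (-1)**2))*T = (2 + sqrt(0 + 1))*T = (2 + sqrt(1))*T = (2 + 1)*T = 3*T)
-521*k(P(1, -1), 18) - 127 = -1563*(1/2)*(-5 + 1)/(-1) - 127 = -1563*(1/2)*(-1)*(-4) - 127 = -1563*2 - 127 = -521*6 - 127 = -3126 - 127 = -3253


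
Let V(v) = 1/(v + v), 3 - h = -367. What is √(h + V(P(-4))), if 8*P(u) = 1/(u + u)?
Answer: 13*√2 ≈ 18.385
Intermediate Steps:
P(u) = 1/(16*u) (P(u) = 1/(8*(u + u)) = 1/(8*((2*u))) = (1/(2*u))/8 = 1/(16*u))
h = 370 (h = 3 - 1*(-367) = 3 + 367 = 370)
V(v) = 1/(2*v)
√(h + V(P(-4))) = √(370 + 1/(2*(((1/16)/(-4))))) = √(370 + 1/(2*(((1/16)*(-¼))))) = √(370 + 1/(2*(-1/64))) = √(370 + (½)*(-64)) = √(370 - 32) = √338 = 13*√2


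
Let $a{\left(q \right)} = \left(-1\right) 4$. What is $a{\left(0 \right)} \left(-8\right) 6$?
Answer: $192$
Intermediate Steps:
$a{\left(q \right)} = -4$
$a{\left(0 \right)} \left(-8\right) 6 = \left(-4\right) \left(-8\right) 6 = 32 \cdot 6 = 192$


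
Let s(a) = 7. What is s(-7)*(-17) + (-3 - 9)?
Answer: -131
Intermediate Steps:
s(-7)*(-17) + (-3 - 9) = 7*(-17) + (-3 - 9) = -119 - 12 = -131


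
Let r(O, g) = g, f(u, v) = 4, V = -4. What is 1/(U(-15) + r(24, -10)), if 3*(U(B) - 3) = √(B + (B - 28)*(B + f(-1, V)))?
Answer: 63/17 + 3*√458/17 ≈ 7.4825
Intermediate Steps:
U(B) = 3 + √(B + (-28 + B)*(4 + B))/3 (U(B) = 3 + √(B + (B - 28)*(B + 4))/3 = 3 + √(B + (-28 + B)*(4 + B))/3)
1/(U(-15) + r(24, -10)) = 1/((3 + √(-112 + (-15)² - 23*(-15))/3) - 10) = 1/((3 + √(-112 + 225 + 345)/3) - 10) = 1/((3 + √458/3) - 10) = 1/(-7 + √458/3)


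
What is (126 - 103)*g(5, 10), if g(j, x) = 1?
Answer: 23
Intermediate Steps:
(126 - 103)*g(5, 10) = (126 - 103)*1 = 23*1 = 23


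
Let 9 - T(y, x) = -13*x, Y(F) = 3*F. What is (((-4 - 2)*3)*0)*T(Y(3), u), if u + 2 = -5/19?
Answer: 0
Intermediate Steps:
u = -43/19 (u = -2 - 5/19 = -43/19 ≈ -2.2632)
T(y, x) = 9 + 13*x (T(y, x) = 9 - (-13)*x = 9 + 13*x)
(((-4 - 2)*3)*0)*T(Y(3), u) = (((-4 - 2)*3)*0)*(9 + 13*(-43/19)) = (-6*3*0)*(9 - 559/19) = -18*0*(-388/19) = 0*(-388/19) = 0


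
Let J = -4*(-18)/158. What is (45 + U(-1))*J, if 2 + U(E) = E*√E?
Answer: 1548/79 - 36*I/79 ≈ 19.595 - 0.4557*I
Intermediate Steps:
U(E) = -2 + E^(3/2) (U(E) = -2 + E*√E = -2 + E^(3/2))
J = 36/79 (J = 72*(1/158) = 36/79 ≈ 0.45570)
(45 + U(-1))*J = (45 + (-2 + (-1)^(3/2)))*(36/79) = (45 + (-2 - I))*(36/79) = (43 - I)*(36/79) = 1548/79 - 36*I/79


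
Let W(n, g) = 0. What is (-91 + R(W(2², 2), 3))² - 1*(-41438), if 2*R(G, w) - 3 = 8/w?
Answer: 1771609/36 ≈ 49211.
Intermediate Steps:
R(G, w) = 3/2 + 4/w (R(G, w) = 3/2 + (8/w)/2 = 3/2 + 4/w)
(-91 + R(W(2², 2), 3))² - 1*(-41438) = (-91 + (3/2 + 4/3))² - 1*(-41438) = (-91 + (3/2 + 4*(⅓)))² + 41438 = (-91 + (3/2 + 4/3))² + 41438 = (-91 + 17/6)² + 41438 = (-529/6)² + 41438 = 279841/36 + 41438 = 1771609/36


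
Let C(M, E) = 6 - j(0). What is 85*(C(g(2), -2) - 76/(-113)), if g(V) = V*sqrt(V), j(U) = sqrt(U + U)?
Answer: 64090/113 ≈ 567.17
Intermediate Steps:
j(U) = sqrt(2)*sqrt(U) (j(U) = sqrt(2*U) = sqrt(2)*sqrt(U))
g(V) = V**(3/2)
C(M, E) = 6 (C(M, E) = 6 - sqrt(2)*sqrt(0) = 6 - sqrt(2)*0 = 6 - 1*0 = 6 + 0 = 6)
85*(C(g(2), -2) - 76/(-113)) = 85*(6 - 76/(-113)) = 85*(6 - 76*(-1/113)) = 85*(6 + 76/113) = 85*(754/113) = 64090/113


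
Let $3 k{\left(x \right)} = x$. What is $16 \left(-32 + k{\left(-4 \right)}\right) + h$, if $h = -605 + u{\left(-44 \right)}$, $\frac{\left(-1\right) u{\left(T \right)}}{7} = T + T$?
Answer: $- \frac{1567}{3} \approx -522.33$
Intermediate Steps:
$u{\left(T \right)} = - 14 T$ ($u{\left(T \right)} = - 7 \left(T + T\right) = - 7 \cdot 2 T = - 14 T$)
$h = 11$ ($h = -605 - -616 = -605 + 616 = 11$)
$k{\left(x \right)} = \frac{x}{3}$
$16 \left(-32 + k{\left(-4 \right)}\right) + h = 16 \left(-32 + \frac{1}{3} \left(-4\right)\right) + 11 = 16 \left(-32 - \frac{4}{3}\right) + 11 = 16 \left(- \frac{100}{3}\right) + 11 = - \frac{1600}{3} + 11 = - \frac{1567}{3}$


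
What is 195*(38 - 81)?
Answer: -8385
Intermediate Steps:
195*(38 - 81) = 195*(-43) = -8385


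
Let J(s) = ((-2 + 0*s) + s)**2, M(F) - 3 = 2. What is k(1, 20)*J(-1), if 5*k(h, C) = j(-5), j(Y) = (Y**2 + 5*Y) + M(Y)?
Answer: 9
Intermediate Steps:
M(F) = 5 (M(F) = 3 + 2 = 5)
J(s) = (-2 + s)**2 (J(s) = ((-2 + 0) + s)**2 = (-2 + s)**2)
j(Y) = 5 + Y**2 + 5*Y (j(Y) = (Y**2 + 5*Y) + 5 = 5 + Y**2 + 5*Y)
k(h, C) = 1 (k(h, C) = (5 + (-5)**2 + 5*(-5))/5 = (5 + 25 - 25)/5 = (1/5)*5 = 1)
k(1, 20)*J(-1) = 1*(-2 - 1)**2 = 1*(-3)**2 = 1*9 = 9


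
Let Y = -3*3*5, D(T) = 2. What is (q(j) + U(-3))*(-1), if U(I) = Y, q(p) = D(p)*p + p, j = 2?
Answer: 39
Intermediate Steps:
q(p) = 3*p (q(p) = 2*p + p = 3*p)
Y = -45 (Y = -9*5 = -45)
U(I) = -45
(q(j) + U(-3))*(-1) = (3*2 - 45)*(-1) = (6 - 45)*(-1) = -39*(-1) = 39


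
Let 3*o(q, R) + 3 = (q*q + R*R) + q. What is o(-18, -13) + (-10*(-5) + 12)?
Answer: 658/3 ≈ 219.33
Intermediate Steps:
o(q, R) = -1 + q/3 + R²/3 + q²/3 (o(q, R) = -1 + ((q*q + R*R) + q)/3 = -1 + ((q² + R²) + q)/3 = -1 + ((R² + q²) + q)/3 = -1 + (q + R² + q²)/3 = -1 + (q/3 + R²/3 + q²/3) = -1 + q/3 + R²/3 + q²/3)
o(-18, -13) + (-10*(-5) + 12) = (-1 + (⅓)*(-18) + (⅓)*(-13)² + (⅓)*(-18)²) + (-10*(-5) + 12) = (-1 - 6 + (⅓)*169 + (⅓)*324) + (50 + 12) = (-1 - 6 + 169/3 + 108) + 62 = 472/3 + 62 = 658/3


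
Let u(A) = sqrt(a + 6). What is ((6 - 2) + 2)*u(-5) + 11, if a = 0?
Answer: 11 + 6*sqrt(6) ≈ 25.697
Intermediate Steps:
u(A) = sqrt(6) (u(A) = sqrt(0 + 6) = sqrt(6))
((6 - 2) + 2)*u(-5) + 11 = ((6 - 2) + 2)*sqrt(6) + 11 = (4 + 2)*sqrt(6) + 11 = 6*sqrt(6) + 11 = 11 + 6*sqrt(6)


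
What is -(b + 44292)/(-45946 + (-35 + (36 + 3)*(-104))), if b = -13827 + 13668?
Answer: 14711/16679 ≈ 0.88201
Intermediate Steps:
b = -159
-(b + 44292)/(-45946 + (-35 + (36 + 3)*(-104))) = -(-159 + 44292)/(-45946 + (-35 + (36 + 3)*(-104))) = -44133/(-45946 + (-35 + 39*(-104))) = -44133/(-45946 + (-35 - 4056)) = -44133/(-45946 - 4091) = -44133/(-50037) = -44133*(-1)/50037 = -1*(-14711/16679) = 14711/16679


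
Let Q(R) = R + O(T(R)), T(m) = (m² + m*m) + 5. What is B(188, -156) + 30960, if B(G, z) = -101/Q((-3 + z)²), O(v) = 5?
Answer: 782854459/25286 ≈ 30960.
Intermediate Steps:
T(m) = 5 + 2*m² (T(m) = (m² + m²) + 5 = 2*m² + 5 = 5 + 2*m²)
Q(R) = 5 + R (Q(R) = R + 5 = 5 + R)
B(G, z) = -101/(5 + (-3 + z)²)
B(188, -156) + 30960 = -101/(5 + (-3 - 156)²) + 30960 = -101/(5 + (-159)²) + 30960 = -101/(5 + 25281) + 30960 = -101/25286 + 30960 = 782854459/25286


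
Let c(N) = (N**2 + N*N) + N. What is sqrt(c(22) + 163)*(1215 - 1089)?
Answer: 126*sqrt(1153) ≈ 4278.4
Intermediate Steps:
c(N) = N + 2*N**2 (c(N) = (N**2 + N**2) + N = 2*N**2 + N = N + 2*N**2)
sqrt(c(22) + 163)*(1215 - 1089) = sqrt(22*(1 + 2*22) + 163)*(1215 - 1089) = sqrt(22*(1 + 44) + 163)*126 = sqrt(22*45 + 163)*126 = sqrt(990 + 163)*126 = sqrt(1153)*126 = 126*sqrt(1153)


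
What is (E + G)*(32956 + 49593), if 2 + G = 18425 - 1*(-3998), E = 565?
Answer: 1897471314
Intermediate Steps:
G = 22421 (G = -2 + (18425 - 1*(-3998)) = -2 + (18425 + 3998) = -2 + 22423 = 22421)
(E + G)*(32956 + 49593) = (565 + 22421)*(32956 + 49593) = 22986*82549 = 1897471314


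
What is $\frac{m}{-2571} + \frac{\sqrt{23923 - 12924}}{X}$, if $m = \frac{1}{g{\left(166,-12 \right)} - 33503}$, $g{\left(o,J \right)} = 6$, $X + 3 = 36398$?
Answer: $\frac{1}{86120787} + \frac{\sqrt{10999}}{36395} \approx 0.0028816$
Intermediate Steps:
$X = 36395$ ($X = -3 + 36398 = 36395$)
$m = - \frac{1}{33497}$ ($m = \frac{1}{6 - 33503} = \frac{1}{-33497} = - \frac{1}{33497} \approx -2.9853 \cdot 10^{-5}$)
$\frac{m}{-2571} + \frac{\sqrt{23923 - 12924}}{X} = - \frac{1}{33497 \left(-2571\right)} + \frac{\sqrt{23923 - 12924}}{36395} = \left(- \frac{1}{33497}\right) \left(- \frac{1}{2571}\right) + \sqrt{10999} \cdot \frac{1}{36395} = \frac{1}{86120787} + \frac{\sqrt{10999}}{36395}$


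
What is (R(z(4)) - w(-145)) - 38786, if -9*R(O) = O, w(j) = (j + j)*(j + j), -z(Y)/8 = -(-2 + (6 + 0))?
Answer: -1106006/9 ≈ -1.2289e+5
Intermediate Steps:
z(Y) = 32 (z(Y) = -(-8)*(-2 + (6 + 0)) = -(-8)*(-2 + 6) = -(-8)*4 = -8*(-4) = 32)
w(j) = 4*j² (w(j) = (2*j)*(2*j) = 4*j²)
R(O) = -O/9
(R(z(4)) - w(-145)) - 38786 = (-⅑*32 - 4*(-145)²) - 38786 = (-32/9 - 4*21025) - 38786 = (-32/9 - 1*84100) - 38786 = (-32/9 - 84100) - 38786 = -756932/9 - 38786 = -1106006/9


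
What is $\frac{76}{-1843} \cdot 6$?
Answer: $- \frac{24}{97} \approx -0.24742$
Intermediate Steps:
$\frac{76}{-1843} \cdot 6 = 76 \left(- \frac{1}{1843}\right) 6 = \left(- \frac{4}{97}\right) 6 = - \frac{24}{97}$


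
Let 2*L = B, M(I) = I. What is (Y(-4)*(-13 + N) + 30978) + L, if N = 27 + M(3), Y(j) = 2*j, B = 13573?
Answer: 75257/2 ≈ 37629.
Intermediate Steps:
N = 30 (N = 27 + 3 = 30)
L = 13573/2 (L = (½)*13573 = 13573/2 ≈ 6786.5)
(Y(-4)*(-13 + N) + 30978) + L = ((2*(-4))*(-13 + 30) + 30978) + 13573/2 = (-8*17 + 30978) + 13573/2 = (-136 + 30978) + 13573/2 = 30842 + 13573/2 = 75257/2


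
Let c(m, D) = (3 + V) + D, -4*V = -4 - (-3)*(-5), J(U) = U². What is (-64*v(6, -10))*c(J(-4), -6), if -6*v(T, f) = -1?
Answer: -56/3 ≈ -18.667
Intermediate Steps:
v(T, f) = ⅙ (v(T, f) = -⅙*(-1) = ⅙)
V = 19/4 (V = -(-4 - (-3)*(-5))/4 = -(-4 - 1*15)/4 = -(-4 - 15)/4 = -¼*(-19) = 19/4 ≈ 4.7500)
c(m, D) = 31/4 + D (c(m, D) = (3 + 19/4) + D = 31/4 + D)
(-64*v(6, -10))*c(J(-4), -6) = (-64*⅙)*(31/4 - 6) = -32/3*7/4 = -56/3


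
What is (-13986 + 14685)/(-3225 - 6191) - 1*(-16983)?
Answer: 159911229/9416 ≈ 16983.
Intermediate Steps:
(-13986 + 14685)/(-3225 - 6191) - 1*(-16983) = 699/(-9416) + 16983 = 699*(-1/9416) + 16983 = -699/9416 + 16983 = 159911229/9416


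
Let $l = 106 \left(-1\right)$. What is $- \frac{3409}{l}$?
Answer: $\frac{3409}{106} \approx 32.16$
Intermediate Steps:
$l = -106$
$- \frac{3409}{l} = - \frac{3409}{-106} = \left(-3409\right) \left(- \frac{1}{106}\right) = \frac{3409}{106}$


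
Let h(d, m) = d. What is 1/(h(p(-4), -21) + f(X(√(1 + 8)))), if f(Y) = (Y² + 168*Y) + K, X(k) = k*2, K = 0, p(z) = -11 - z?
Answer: 1/1037 ≈ 0.00096432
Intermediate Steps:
X(k) = 2*k
f(Y) = Y² + 168*Y (f(Y) = (Y² + 168*Y) + 0 = Y² + 168*Y)
1/(h(p(-4), -21) + f(X(√(1 + 8)))) = 1/((-11 - 1*(-4)) + (2*√(1 + 8))*(168 + 2*√(1 + 8))) = 1/((-11 + 4) + (2*√9)*(168 + 2*√9)) = 1/(-7 + (2*3)*(168 + 2*3)) = 1/(-7 + 6*(168 + 6)) = 1/(-7 + 6*174) = 1/(-7 + 1044) = 1/1037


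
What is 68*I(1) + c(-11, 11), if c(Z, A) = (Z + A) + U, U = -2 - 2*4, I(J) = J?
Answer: 58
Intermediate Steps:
U = -10 (U = -2 - 8 = -10)
c(Z, A) = -10 + A + Z (c(Z, A) = (Z + A) - 10 = (A + Z) - 10 = -10 + A + Z)
68*I(1) + c(-11, 11) = 68*1 + (-10 + 11 - 11) = 68 - 10 = 58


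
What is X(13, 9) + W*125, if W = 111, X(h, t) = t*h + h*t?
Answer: 14109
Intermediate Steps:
X(h, t) = 2*h*t (X(h, t) = h*t + h*t = 2*h*t)
X(13, 9) + W*125 = 2*13*9 + 111*125 = 234 + 13875 = 14109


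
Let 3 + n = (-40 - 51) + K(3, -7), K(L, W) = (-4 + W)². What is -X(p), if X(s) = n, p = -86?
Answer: -27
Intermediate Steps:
n = 27 (n = -3 + ((-40 - 51) + (-4 - 7)²) = -3 + (-91 + (-11)²) = -3 + (-91 + 121) = -3 + 30 = 27)
X(s) = 27
-X(p) = -1*27 = -27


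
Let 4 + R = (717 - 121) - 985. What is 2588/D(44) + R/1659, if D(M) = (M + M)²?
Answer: 104175/1070608 ≈ 0.097304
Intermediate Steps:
R = -393 (R = -4 + ((717 - 121) - 985) = -4 + (596 - 985) = -4 - 389 = -393)
D(M) = 4*M² (D(M) = (2*M)² = 4*M²)
2588/D(44) + R/1659 = 2588/((4*44²)) - 393/1659 = 2588/((4*1936)) - 393*1/1659 = 2588/7744 - 131/553 = 2588*(1/7744) - 131/553 = 647/1936 - 131/553 = 104175/1070608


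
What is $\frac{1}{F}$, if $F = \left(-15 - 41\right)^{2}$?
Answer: $\frac{1}{3136} \approx 0.00031888$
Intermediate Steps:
$F = 3136$ ($F = \left(-56\right)^{2} = 3136$)
$\frac{1}{F} = \frac{1}{3136}$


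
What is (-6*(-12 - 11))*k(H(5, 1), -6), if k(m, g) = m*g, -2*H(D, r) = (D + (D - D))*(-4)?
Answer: -8280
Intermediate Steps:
H(D, r) = 2*D (H(D, r) = -(D + (D - D))*(-4)/2 = -(D + 0)*(-4)/2 = -D*(-4)/2 = -(-2)*D = 2*D)
k(m, g) = g*m
(-6*(-12 - 11))*k(H(5, 1), -6) = (-6*(-12 - 11))*(-12*5) = (-6*(-23))*(-6*10) = 138*(-60) = -8280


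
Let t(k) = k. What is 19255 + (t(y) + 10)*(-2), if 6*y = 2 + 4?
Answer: 19233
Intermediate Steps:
y = 1 (y = (2 + 4)/6 = (1/6)*6 = 1)
19255 + (t(y) + 10)*(-2) = 19255 + (1 + 10)*(-2) = 19255 + 11*(-2) = 19255 - 22 = 19233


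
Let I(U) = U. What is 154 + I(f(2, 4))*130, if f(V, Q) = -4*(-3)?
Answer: 1714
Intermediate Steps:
f(V, Q) = 12
154 + I(f(2, 4))*130 = 154 + 12*130 = 154 + 1560 = 1714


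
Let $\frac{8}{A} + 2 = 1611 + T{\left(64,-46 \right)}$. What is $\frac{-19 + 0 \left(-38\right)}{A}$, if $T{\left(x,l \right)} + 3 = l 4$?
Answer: $- \frac{13509}{4} \approx -3377.3$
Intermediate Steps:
$T{\left(x,l \right)} = -3 + 4 l$ ($T{\left(x,l \right)} = -3 + l 4 = -3 + 4 l$)
$A = \frac{4}{711}$ ($A = \frac{8}{-2 + \left(1611 + \left(-3 + 4 \left(-46\right)\right)\right)} = \frac{8}{-2 + \left(1611 - 187\right)} = \frac{8}{-2 + 1424} = \frac{8}{1422} = 8 \cdot \frac{1}{1422} = \frac{4}{711} \approx 0.0056259$)
$\frac{-19 + 0 \left(-38\right)}{A} = \frac{-19 + 0 \left(-38\right)}{\frac{4}{711}} = \left(-19 + 0\right) \frac{711}{4} = \left(-19\right) \frac{711}{4} = - \frac{13509}{4}$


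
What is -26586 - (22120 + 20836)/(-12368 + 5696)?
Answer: -44334709/1668 ≈ -26580.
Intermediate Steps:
-26586 - (22120 + 20836)/(-12368 + 5696) = -26586 - 42956/(-6672) = -26586 - 42956*(-1)/6672 = -26586 - 1*(-10739/1668) = -26586 + 10739/1668 = -44334709/1668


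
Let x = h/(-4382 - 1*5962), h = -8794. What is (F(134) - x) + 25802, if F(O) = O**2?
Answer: 226311979/5172 ≈ 43757.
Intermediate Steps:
x = 4397/5172 (x = -8794/(-4382 - 1*5962) = -8794/(-4382 - 5962) = -8794/(-10344) = -8794*(-1/10344) = 4397/5172 ≈ 0.85015)
(F(134) - x) + 25802 = (134**2 - 1*4397/5172) + 25802 = (17956 - 4397/5172) + 25802 = 92864035/5172 + 25802 = 226311979/5172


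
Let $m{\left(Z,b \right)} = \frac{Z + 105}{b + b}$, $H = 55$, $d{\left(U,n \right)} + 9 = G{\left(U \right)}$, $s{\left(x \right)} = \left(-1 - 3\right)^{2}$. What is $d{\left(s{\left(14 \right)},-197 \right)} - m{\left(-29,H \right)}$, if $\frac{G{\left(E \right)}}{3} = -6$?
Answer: $- \frac{1523}{55} \approx -27.691$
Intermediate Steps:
$G{\left(E \right)} = -18$ ($G{\left(E \right)} = 3 \left(-6\right) = -18$)
$s{\left(x \right)} = 16$ ($s{\left(x \right)} = \left(-4\right)^{2} = 16$)
$d{\left(U,n \right)} = -27$ ($d{\left(U,n \right)} = -9 - 18 = -27$)
$m{\left(Z,b \right)} = \frac{105 + Z}{2 b}$
$d{\left(s{\left(14 \right)},-197 \right)} - m{\left(-29,H \right)} = -27 - \frac{105 - 29}{2 \cdot 55} = -27 - \frac{1}{2} \cdot \frac{1}{55} \cdot 76 = -27 - \frac{38}{55} = - \frac{1523}{55}$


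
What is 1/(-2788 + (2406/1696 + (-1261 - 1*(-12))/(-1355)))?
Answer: -1149040/3200834303 ≈ -0.00035898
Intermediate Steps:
1/(-2788 + (2406/1696 + (-1261 - 1*(-12))/(-1355))) = 1/(-2788 + (2406*(1/1696) + (-1261 + 12)*(-1/1355))) = 1/(-2788 + (1203/848 - 1249*(-1/1355))) = 1/(-2788 + (1203/848 + 1249/1355)) = 1/(-2788 + 2689217/1149040) = 1/(-3200834303/1149040) = -1149040/3200834303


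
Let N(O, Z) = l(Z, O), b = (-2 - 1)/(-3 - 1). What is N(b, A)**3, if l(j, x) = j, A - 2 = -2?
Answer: 0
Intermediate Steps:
A = 0 (A = 2 - 2 = 0)
b = 3/4 (b = -3/(-4) = -3*(-1/4) = 3/4 ≈ 0.75000)
N(O, Z) = Z
N(b, A)**3 = 0**3 = 0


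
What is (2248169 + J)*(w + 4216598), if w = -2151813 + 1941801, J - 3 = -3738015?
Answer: -5969184105998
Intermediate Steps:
J = -3738012 (J = 3 - 3738015 = -3738012)
w = -210012
(2248169 + J)*(w + 4216598) = (2248169 - 3738012)*(-210012 + 4216598) = -1489843*4006586 = -5969184105998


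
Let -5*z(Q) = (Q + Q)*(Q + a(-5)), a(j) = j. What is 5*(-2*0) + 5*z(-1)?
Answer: -12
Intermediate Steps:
z(Q) = -2*Q*(-5 + Q)/5 (z(Q) = -(Q + Q)*(Q - 5)/5 = -2*Q*(-5 + Q)/5)
5*(-2*0) + 5*z(-1) = 5*(-2*0) + 5*((⅖)*(-1)*(5 - 1*(-1))) = 5*0 + 5*((⅖)*(-1)*(5 + 1)) = 0 + 5*((⅖)*(-1)*6) = 0 + 5*(-12/5) = 0 - 12 = -12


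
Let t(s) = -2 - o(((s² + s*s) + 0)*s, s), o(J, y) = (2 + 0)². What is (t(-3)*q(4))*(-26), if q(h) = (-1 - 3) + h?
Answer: 0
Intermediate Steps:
q(h) = -4 + h
o(J, y) = 4 (o(J, y) = 2² = 4)
t(s) = -6 (t(s) = -2 - 1*4 = -2 - 4 = -6)
(t(-3)*q(4))*(-26) = -6*(-4 + 4)*(-26) = -6*0*(-26) = 0*(-26) = 0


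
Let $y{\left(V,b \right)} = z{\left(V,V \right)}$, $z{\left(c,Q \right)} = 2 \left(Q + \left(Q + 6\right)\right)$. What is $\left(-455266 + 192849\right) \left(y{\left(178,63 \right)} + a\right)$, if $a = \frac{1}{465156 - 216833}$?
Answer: $- \frac{47178864186701}{248323} \approx -1.8999 \cdot 10^{8}$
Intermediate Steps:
$z{\left(c,Q \right)} = 12 + 4 Q$ ($z{\left(c,Q \right)} = 2 \left(Q + \left(6 + Q\right)\right) = 2 \left(6 + 2 Q\right) = 12 + 4 Q$)
$y{\left(V,b \right)} = 12 + 4 V$
$a = \frac{1}{248323} \approx 4.027 \cdot 10^{-6}$
$\left(-455266 + 192849\right) \left(y{\left(178,63 \right)} + a\right) = \left(-455266 + 192849\right) \left(\left(12 + 4 \cdot 178\right) + \frac{1}{248323}\right) = - 262417 \left(\left(12 + 712\right) + \frac{1}{248323}\right) = - 262417 \left(724 + \frac{1}{248323}\right) = \left(-262417\right) \frac{179785853}{248323} = - \frac{47178864186701}{248323}$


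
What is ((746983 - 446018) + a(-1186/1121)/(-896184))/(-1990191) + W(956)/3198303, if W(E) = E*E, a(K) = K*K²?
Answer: 15014907311883870021746708/111608145201376848867384591 ≈ 0.13453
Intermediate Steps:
a(K) = K³
W(E) = E²
((746983 - 446018) + a(-1186/1121)/(-896184))/(-1990191) + W(956)/3198303 = ((746983 - 446018) + (-1186/1121)³/(-896184))/(-1990191) + 956²/3198303 = (300965 + (-1186*1/1121)³*(-1/896184))*(-1/1990191) + 913936*(1/3198303) = (300965 + (-1186/1121)³*(-1/896184))*(-1/1990191) + 913936/3198303 = (300965 - 1668222856/1408694561*(-1/896184))*(-1/1990191) + 913936/3198303 = (300965 + 208527857/157806190806903)*(-1/1990191) + 913936/3198303 = (47494140216408089252/157806190806903)*(-1/1990191) + 913936/3198303 = -47494140216408089252/314064460688181088473 + 913936/3198303 = 15014907311883870021746708/111608145201376848867384591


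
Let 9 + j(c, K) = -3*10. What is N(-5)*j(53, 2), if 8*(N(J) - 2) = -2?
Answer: -273/4 ≈ -68.250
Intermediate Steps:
j(c, K) = -39 (j(c, K) = -9 - 3*10 = -9 - 30 = -39)
N(J) = 7/4 (N(J) = 2 + (1/8)*(-2) = 2 - 1/4 = 7/4)
N(-5)*j(53, 2) = (7/4)*(-39) = -273/4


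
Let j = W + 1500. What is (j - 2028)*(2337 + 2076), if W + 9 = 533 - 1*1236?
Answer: -5472120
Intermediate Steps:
W = -712 (W = -9 + (533 - 1*1236) = -9 + (533 - 1236) = -9 - 703 = -712)
j = 788 (j = -712 + 1500 = 788)
(j - 2028)*(2337 + 2076) = (788 - 2028)*(2337 + 2076) = -1240*4413 = -5472120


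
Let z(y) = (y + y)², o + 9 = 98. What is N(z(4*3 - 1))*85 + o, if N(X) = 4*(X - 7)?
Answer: 162269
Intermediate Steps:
o = 89 (o = -9 + 98 = 89)
z(y) = 4*y² (z(y) = (2*y)² = 4*y²)
N(X) = -28 + 4*X (N(X) = 4*(-7 + X) = -28 + 4*X)
N(z(4*3 - 1))*85 + o = (-28 + 4*(4*(4*3 - 1)²))*85 + 89 = (-28 + 4*(4*(12 - 1)²))*85 + 89 = (-28 + 4*(4*11²))*85 + 89 = (-28 + 4*(4*121))*85 + 89 = (-28 + 4*484)*85 + 89 = (-28 + 1936)*85 + 89 = 1908*85 + 89 = 162180 + 89 = 162269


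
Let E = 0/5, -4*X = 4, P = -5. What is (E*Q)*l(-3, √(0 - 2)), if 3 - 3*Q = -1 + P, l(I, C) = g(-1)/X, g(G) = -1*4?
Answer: 0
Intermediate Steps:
X = -1 (X = -¼*4 = -1)
E = 0 (E = 0*(⅕) = 0)
g(G) = -4
l(I, C) = 4 (l(I, C) = -4/(-1) = -4*(-1) = 4)
Q = 3 (Q = 1 - (-1 - 5)/3 = 1 - ⅓*(-6) = 1 + 2 = 3)
(E*Q)*l(-3, √(0 - 2)) = (0*3)*4 = 0*4 = 0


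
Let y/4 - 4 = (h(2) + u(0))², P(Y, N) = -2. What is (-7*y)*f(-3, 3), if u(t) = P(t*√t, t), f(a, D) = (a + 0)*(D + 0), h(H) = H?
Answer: 1008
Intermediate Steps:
f(a, D) = D*a (f(a, D) = a*D = D*a)
u(t) = -2
y = 16 (y = 16 + 4*(2 - 2)² = 16 + 4*0² = 16 + 4*0 = 16 + 0 = 16)
(-7*y)*f(-3, 3) = (-7*16)*(3*(-3)) = -112*(-9) = 1008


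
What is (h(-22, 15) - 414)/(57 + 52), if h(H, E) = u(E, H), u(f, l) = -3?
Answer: -417/109 ≈ -3.8257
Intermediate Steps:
h(H, E) = -3
(h(-22, 15) - 414)/(57 + 52) = (-3 - 414)/(57 + 52) = -417/109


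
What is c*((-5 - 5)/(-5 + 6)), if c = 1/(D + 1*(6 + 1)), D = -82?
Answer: 2/15 ≈ 0.13333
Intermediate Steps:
c = -1/75 (c = 1/(-82 + 1*(6 + 1)) = 1/(-82 + 1*7) = 1/(-82 + 7) = 1/(-75) = -1/75 ≈ -0.013333)
c*((-5 - 5)/(-5 + 6)) = -(-5 - 5)/(75*(-5 + 6)) = -(-2)/(15*1) = -(-2)/15 = -1/75*(-10) = 2/15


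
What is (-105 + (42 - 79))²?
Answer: 20164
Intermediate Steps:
(-105 + (42 - 79))² = (-105 - 37)² = (-142)² = 20164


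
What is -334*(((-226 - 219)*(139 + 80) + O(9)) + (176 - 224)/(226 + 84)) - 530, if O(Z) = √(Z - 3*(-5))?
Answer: 5045171216/155 - 668*√6 ≈ 3.2548e+7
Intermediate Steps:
O(Z) = √(15 + Z) (O(Z) = √(Z + 15) = √(15 + Z))
-334*(((-226 - 219)*(139 + 80) + O(9)) + (176 - 224)/(226 + 84)) - 530 = -334*(((-226 - 219)*(139 + 80) + √(15 + 9)) + (176 - 224)/(226 + 84)) - 530 = -334*((-445*219 + √24) - 48/310) - 530 = -334*((-97455 + 2*√6) - 48*1/310) - 530 = -334*((-97455 + 2*√6) - 24/155) - 530 = -334*(-15105549/155 + 2*√6) - 530 = (5045253366/155 - 668*√6) - 530 = 5045171216/155 - 668*√6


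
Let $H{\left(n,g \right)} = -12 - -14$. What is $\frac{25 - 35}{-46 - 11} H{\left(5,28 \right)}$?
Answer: $\frac{20}{57} \approx 0.35088$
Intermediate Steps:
$H{\left(n,g \right)} = 2$ ($H{\left(n,g \right)} = -12 + 14 = 2$)
$\frac{25 - 35}{-46 - 11} H{\left(5,28 \right)} = \frac{25 - 35}{-46 - 11} \cdot 2 = - \frac{10}{-57} \cdot 2 = \left(-10\right) \left(- \frac{1}{57}\right) 2 = \frac{10}{57} \cdot 2 = \frac{20}{57}$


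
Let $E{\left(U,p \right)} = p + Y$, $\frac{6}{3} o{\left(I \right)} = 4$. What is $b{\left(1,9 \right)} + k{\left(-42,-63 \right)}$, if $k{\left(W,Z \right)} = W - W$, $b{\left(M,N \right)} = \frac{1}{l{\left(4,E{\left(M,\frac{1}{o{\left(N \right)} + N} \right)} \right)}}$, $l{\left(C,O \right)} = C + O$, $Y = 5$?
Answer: $\frac{11}{100} \approx 0.11$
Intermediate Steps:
$o{\left(I \right)} = 2$ ($o{\left(I \right)} = \frac{1}{2} \cdot 4 = 2$)
$E{\left(U,p \right)} = 5 + p$ ($E{\left(U,p \right)} = p + 5 = 5 + p$)
$b{\left(M,N \right)} = \frac{1}{9 + \frac{1}{2 + N}}$ ($b{\left(M,N \right)} = \frac{1}{4 + \left(5 + \frac{1}{2 + N}\right)} = \frac{1}{9 + \frac{1}{2 + N}}$)
$k{\left(W,Z \right)} = 0$
$b{\left(1,9 \right)} + k{\left(-42,-63 \right)} = \frac{2 + 9}{19 + 9 \cdot 9} + 0 = \frac{1}{19 + 81} \cdot 11 + 0 = \frac{1}{100} \cdot 11 + 0 = \frac{11}{100} + 0 = \frac{11}{100}$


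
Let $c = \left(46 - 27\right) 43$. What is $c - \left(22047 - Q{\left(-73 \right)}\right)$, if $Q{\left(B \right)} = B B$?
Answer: $-15901$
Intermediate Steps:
$Q{\left(B \right)} = B^{2}$
$c = 817$ ($c = 19 \cdot 43 = 817$)
$c - \left(22047 - Q{\left(-73 \right)}\right) = 817 - \left(22047 - \left(-73\right)^{2}\right) = 817 - \left(22047 - 5329\right) = 817 - 16718 = -15901$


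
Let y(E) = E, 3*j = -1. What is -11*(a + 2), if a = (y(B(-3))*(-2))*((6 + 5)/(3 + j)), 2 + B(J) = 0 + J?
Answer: -1903/4 ≈ -475.75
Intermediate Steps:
j = -⅓ (j = (⅓)*(-1) = -⅓ ≈ -0.33333)
B(J) = -2 + J (B(J) = -2 + (0 + J) = -2 + J)
a = 165/4 (a = ((-2 - 3)*(-2))*((6 + 5)/(3 - ⅓)) = (-5*(-2))*(11/(8/3)) = 10*(11*(3/8)) = 10*(33/8) = 165/4 ≈ 41.250)
-11*(a + 2) = -11*(165/4 + 2) = -11*173/4 = -1903/4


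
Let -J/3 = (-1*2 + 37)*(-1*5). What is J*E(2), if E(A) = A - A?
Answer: 0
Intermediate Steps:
E(A) = 0
J = 525 (J = -3*(-1*2 + 37)*(-1*5) = -3*(-2 + 37)*(-5) = -105*(-5) = -3*(-175) = 525)
J*E(2) = 525*0 = 0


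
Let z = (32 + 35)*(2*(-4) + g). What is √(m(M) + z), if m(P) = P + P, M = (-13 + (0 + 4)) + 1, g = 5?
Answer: I*√217 ≈ 14.731*I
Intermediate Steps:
M = -8 (M = (-13 + 4) + 1 = -9 + 1 = -8)
m(P) = 2*P
z = -201 (z = (32 + 35)*(2*(-4) + 5) = 67*(-8 + 5) = 67*(-3) = -201)
√(m(M) + z) = √(2*(-8) - 201) = √(-16 - 201) = √(-217) = I*√217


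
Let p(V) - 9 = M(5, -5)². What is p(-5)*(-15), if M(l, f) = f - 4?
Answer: -1350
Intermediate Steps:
M(l, f) = -4 + f
p(V) = 90 (p(V) = 9 + (-4 - 5)² = 9 + (-9)² = 9 + 81 = 90)
p(-5)*(-15) = 90*(-15) = -1350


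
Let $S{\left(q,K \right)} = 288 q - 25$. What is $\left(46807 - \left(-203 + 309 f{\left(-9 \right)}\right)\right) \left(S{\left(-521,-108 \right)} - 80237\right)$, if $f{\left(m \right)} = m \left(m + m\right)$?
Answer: $701984880$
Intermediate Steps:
$f{\left(m \right)} = 2 m^{2}$ ($f{\left(m \right)} = m 2 m = 2 m^{2}$)
$S{\left(q,K \right)} = -25 + 288 q$
$\left(46807 - \left(-203 + 309 f{\left(-9 \right)}\right)\right) \left(S{\left(-521,-108 \right)} - 80237\right) = \left(46807 + \left(203 - 309 \cdot 2 \left(-9\right)^{2}\right)\right) \left(\left(-25 + 288 \left(-521\right)\right) - 80237\right) = \left(46807 + \left(203 - 309 \cdot 2 \cdot 81\right)\right) \left(\left(-25 - 150048\right) - 80237\right) = \left(46807 + \left(203 - 50058\right)\right) \left(-150073 - 80237\right) = \left(46807 + \left(203 - 50058\right)\right) \left(-230310\right) = \left(46807 - 49855\right) \left(-230310\right) = \left(-3048\right) \left(-230310\right) = 701984880$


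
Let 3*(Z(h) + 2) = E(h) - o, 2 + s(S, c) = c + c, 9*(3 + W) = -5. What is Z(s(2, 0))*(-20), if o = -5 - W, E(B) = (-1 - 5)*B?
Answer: -1340/27 ≈ -49.630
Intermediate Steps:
W = -32/9 (W = -3 + (⅑)*(-5) = -3 - 5/9 = -32/9 ≈ -3.5556)
E(B) = -6*B
o = -13/9 (o = -5 - 1*(-32/9) = -5 + 32/9 = -13/9 ≈ -1.4444)
s(S, c) = -2 + 2*c (s(S, c) = -2 + (c + c) = -2 + 2*c)
Z(h) = -41/27 - 2*h (Z(h) = -2 + (-6*h - 1*(-13/9))/3 = -2 + (-6*h + 13/9)/3 = -2 + (13/9 - 6*h)/3 = -2 + (13/27 - 2*h) = -41/27 - 2*h)
Z(s(2, 0))*(-20) = (-41/27 - 2*(-2 + 2*0))*(-20) = (-41/27 - 2*(-2 + 0))*(-20) = (-41/27 - 2*(-2))*(-20) = (-41/27 + 4)*(-20) = (67/27)*(-20) = -1340/27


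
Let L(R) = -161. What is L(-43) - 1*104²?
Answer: -10977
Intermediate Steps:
L(-43) - 1*104² = -161 - 1*104² = -161 - 1*10816 = -161 - 10816 = -10977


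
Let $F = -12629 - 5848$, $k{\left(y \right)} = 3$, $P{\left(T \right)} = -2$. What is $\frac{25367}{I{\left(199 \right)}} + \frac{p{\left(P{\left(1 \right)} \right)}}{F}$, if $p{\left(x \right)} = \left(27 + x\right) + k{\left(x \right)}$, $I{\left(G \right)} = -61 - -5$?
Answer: $- \frac{468707627}{1034712} \approx -452.98$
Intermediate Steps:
$I{\left(G \right)} = -56$ ($I{\left(G \right)} = -61 + 5 = -56$)
$F = -18477$ ($F = -12629 - 5848 = -18477$)
$p{\left(x \right)} = 30 + x$ ($p{\left(x \right)} = \left(27 + x\right) + 3 = 30 + x$)
$\frac{25367}{I{\left(199 \right)}} + \frac{p{\left(P{\left(1 \right)} \right)}}{F} = \frac{25367}{-56} + \frac{30 - 2}{-18477} = 25367 \left(- \frac{1}{56}\right) + 28 \left(- \frac{1}{18477}\right) = - \frac{25367}{56} - \frac{28}{18477} = - \frac{468707627}{1034712}$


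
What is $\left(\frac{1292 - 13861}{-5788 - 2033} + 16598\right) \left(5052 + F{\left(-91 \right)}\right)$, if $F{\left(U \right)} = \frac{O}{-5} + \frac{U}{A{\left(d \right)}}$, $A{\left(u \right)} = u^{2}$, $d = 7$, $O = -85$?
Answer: $\frac{4604911442690}{54747} \approx 8.4113 \cdot 10^{7}$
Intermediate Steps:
$F{\left(U \right)} = 17 + \frac{U}{49}$ ($F{\left(U \right)} = - \frac{85}{-5} + \frac{U}{7^{2}} = \left(-85\right) \left(- \frac{1}{5}\right) + \frac{U}{49} = 17 + U \frac{1}{49} = 17 + \frac{U}{49}$)
$\left(\frac{1292 - 13861}{-5788 - 2033} + 16598\right) \left(5052 + F{\left(-91 \right)}\right) = \left(\frac{1292 - 13861}{-5788 - 2033} + 16598\right) \left(5052 + \left(17 + \frac{1}{49} \left(-91\right)\right)\right) = \left(- \frac{12569}{-7821} + 16598\right) \left(5052 + \left(17 - \frac{13}{7}\right)\right) = \left(\left(-12569\right) \left(- \frac{1}{7821}\right) + 16598\right) \left(5052 + \frac{106}{7}\right) = \left(\frac{12569}{7821} + 16598\right) \frac{35470}{7} = \frac{129825527}{7821} \cdot \frac{35470}{7} = \frac{4604911442690}{54747}$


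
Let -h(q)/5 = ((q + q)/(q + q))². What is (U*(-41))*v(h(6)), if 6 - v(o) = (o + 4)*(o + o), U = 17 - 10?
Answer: 1148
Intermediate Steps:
h(q) = -5 (h(q) = -5*((q + q)/(q + q))² = -5*((2*q)/((2*q)))² = -5*((2*q)*(1/(2*q)))² = -5*1² = -5*1 = -5)
U = 7
v(o) = 6 - 2*o*(4 + o) (v(o) = 6 - (o + 4)*(o + o) = 6 - (4 + o)*2*o = 6 - 2*o*(4 + o))
(U*(-41))*v(h(6)) = (7*(-41))*(6 - 8*(-5) - 2*(-5)²) = -287*(6 + 40 - 2*25) = -287*(6 + 40 - 50) = -287*(-4) = 1148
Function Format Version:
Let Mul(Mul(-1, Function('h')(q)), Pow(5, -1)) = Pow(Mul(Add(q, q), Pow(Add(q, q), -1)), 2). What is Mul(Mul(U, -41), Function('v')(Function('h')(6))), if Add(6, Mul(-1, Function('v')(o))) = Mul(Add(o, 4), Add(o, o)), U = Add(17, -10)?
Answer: 1148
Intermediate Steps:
Function('h')(q) = -5 (Function('h')(q) = Mul(-5, Pow(Mul(Add(q, q), Pow(Add(q, q), -1)), 2)) = Mul(-5, Pow(Mul(Mul(2, q), Pow(Mul(2, q), -1)), 2)) = Mul(-5, Pow(Mul(Mul(2, q), Mul(Rational(1, 2), Pow(q, -1))), 2)) = Mul(-5, Pow(1, 2)) = Mul(-5, 1) = -5)
U = 7
Function('v')(o) = Add(6, Mul(-2, o, Add(4, o))) (Function('v')(o) = Add(6, Mul(-1, Mul(Add(o, 4), Add(o, o)))) = Add(6, Mul(-1, Mul(Add(4, o), Mul(2, o)))) = Add(6, Mul(-1, Mul(2, o, Add(4, o)))) = Add(6, Mul(-2, o, Add(4, o))))
Mul(Mul(U, -41), Function('v')(Function('h')(6))) = Mul(Mul(7, -41), Add(6, Mul(-8, -5), Mul(-2, Pow(-5, 2)))) = Mul(-287, Add(6, 40, Mul(-2, 25))) = Mul(-287, Add(6, 40, -50)) = Mul(-287, -4) = 1148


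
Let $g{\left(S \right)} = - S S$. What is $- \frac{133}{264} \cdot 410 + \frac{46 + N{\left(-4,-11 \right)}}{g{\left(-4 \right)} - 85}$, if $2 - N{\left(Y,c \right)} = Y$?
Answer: $- \frac{2760629}{13332} \approx -207.07$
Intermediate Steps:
$N{\left(Y,c \right)} = 2 - Y$
$g{\left(S \right)} = - S^{2}$
$- \frac{133}{264} \cdot 410 + \frac{46 + N{\left(-4,-11 \right)}}{g{\left(-4 \right)} - 85} = - \frac{133}{264} \cdot 410 + \frac{46 + \left(2 - -4\right)}{- \left(-4\right)^{2} - 85} = \left(-133\right) \frac{1}{264} \cdot 410 + \frac{46 + \left(2 + 4\right)}{\left(-1\right) 16 - 85} = \left(- \frac{133}{264}\right) 410 + \frac{46 + 6}{-16 - 85} = - \frac{27265}{132} + \frac{52}{-101} = - \frac{27265}{132} + 52 \left(- \frac{1}{101}\right) = - \frac{27265}{132} - \frac{52}{101} = - \frac{2760629}{13332}$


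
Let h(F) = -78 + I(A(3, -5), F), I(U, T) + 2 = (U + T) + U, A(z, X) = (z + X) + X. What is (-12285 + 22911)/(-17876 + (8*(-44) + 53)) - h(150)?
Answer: -1028426/18175 ≈ -56.585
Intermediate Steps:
A(z, X) = z + 2*X (A(z, X) = (X + z) + X = z + 2*X)
I(U, T) = -2 + T + 2*U (I(U, T) = -2 + ((U + T) + U) = -2 + ((T + U) + U) = -2 + (T + 2*U) = -2 + T + 2*U)
h(F) = -94 + F (h(F) = -78 + (-2 + F + 2*(3 + 2*(-5))) = -78 + (-2 + F + 2*(3 - 10)) = -78 + (-2 + F + 2*(-7)) = -78 + (-2 + F - 14) = -78 + (-16 + F) = -94 + F)
(-12285 + 22911)/(-17876 + (8*(-44) + 53)) - h(150) = (-12285 + 22911)/(-17876 + (8*(-44) + 53)) - (-94 + 150) = 10626/(-17876 + (-352 + 53)) - 1*56 = 10626/(-17876 - 299) - 56 = 10626/(-18175) - 56 = 10626*(-1/18175) - 56 = -10626/18175 - 56 = -1028426/18175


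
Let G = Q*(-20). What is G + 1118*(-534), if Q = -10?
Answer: -596812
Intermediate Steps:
G = 200 (G = -10*(-20) = 200)
G + 1118*(-534) = 200 + 1118*(-534) = 200 - 597012 = -596812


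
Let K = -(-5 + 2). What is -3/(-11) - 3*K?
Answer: -96/11 ≈ -8.7273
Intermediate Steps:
K = 3 (K = -1*(-3) = 3)
-3/(-11) - 3*K = -3/(-11) - 3*3 = -3*(-1/11) - 9 = 3/11 - 9 = -96/11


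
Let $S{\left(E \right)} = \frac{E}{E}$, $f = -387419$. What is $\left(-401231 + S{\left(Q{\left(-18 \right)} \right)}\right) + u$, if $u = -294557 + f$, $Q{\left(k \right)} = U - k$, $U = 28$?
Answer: $-1083206$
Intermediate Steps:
$Q{\left(k \right)} = 28 - k$
$u = -681976$ ($u = -294557 - 387419 = -681976$)
$S{\left(E \right)} = 1$
$\left(-401231 + S{\left(Q{\left(-18 \right)} \right)}\right) + u = \left(-401231 + 1\right) - 681976 = -401230 - 681976 = -1083206$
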